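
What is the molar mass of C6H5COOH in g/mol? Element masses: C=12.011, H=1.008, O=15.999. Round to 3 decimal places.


M = sum(count * atomic_mass) over atoms.
M = 7*12.011 + 6*1.008 + 2*15.999
M = 84.077 + 6.048 + 31.998
M = 122.123 g/mol, rounded to 3 dp:

122.123 g/mol


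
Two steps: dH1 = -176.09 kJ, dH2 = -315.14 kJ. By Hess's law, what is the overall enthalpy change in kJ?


Hess's law: enthalpy is a state function, so add the step enthalpies.
dH_total = dH1 + dH2 = -176.09 + (-315.14)
dH_total = -491.23 kJ:

-491.23 kJ


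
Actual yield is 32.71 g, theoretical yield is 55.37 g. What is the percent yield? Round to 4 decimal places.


% yield = 100 * actual / theoretical
% yield = 100 * 32.71 / 55.37
% yield = 59.07531154 %, rounded to 4 dp:

59.0753 %


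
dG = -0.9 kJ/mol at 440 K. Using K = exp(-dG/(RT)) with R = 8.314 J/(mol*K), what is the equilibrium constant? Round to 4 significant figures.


dG is in kJ/mol; multiply by 1000 to match R in J/(mol*K).
RT = 8.314 * 440 = 3658.16 J/mol
exponent = -dG*1000 / (RT) = -(-0.9*1000) / 3658.16 = 0.24602532
K = exp(0.24602532)
K = 1.278932, rounded to 4 significant figures:

1.279


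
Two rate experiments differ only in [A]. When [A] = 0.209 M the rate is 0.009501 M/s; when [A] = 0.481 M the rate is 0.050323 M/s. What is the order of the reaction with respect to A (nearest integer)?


Rate is proportional to [A]^n, so rate2/rate1 = ([A]2/[A]1)^n. Take logs to solve for n.
rate2/rate1 = 0.050323 / 0.009501 = 5.2966
[A]2/[A]1 = 0.481 / 0.209 = 2.3014
n = ln(5.2966) / ln(2.3014) = 2.0
Nearest integer order:

2


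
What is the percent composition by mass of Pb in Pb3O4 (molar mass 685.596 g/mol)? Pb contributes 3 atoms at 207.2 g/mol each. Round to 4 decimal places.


pct = 100 * (n_elem * M_elem) / M_total
mass_contribution = 3 * 207.2 = 621.6 g/mol
pct = 100 * 621.6 / 685.596
pct = 90.66563982 %, rounded to 4 dp:

90.6656 %


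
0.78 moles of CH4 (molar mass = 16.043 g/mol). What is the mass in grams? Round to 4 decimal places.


mass = n * M
mass = 0.78 * 16.043
mass = 12.51354 g, rounded to 4 dp:

12.5135 g


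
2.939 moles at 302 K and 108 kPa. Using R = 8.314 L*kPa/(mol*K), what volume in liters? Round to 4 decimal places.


PV = nRT, solve for V = nRT / P.
nRT = 2.939 * 8.314 * 302 = 7379.3235
V = 7379.3235 / 108
V = 68.32706944 L, rounded to 4 dp:

68.3271 L


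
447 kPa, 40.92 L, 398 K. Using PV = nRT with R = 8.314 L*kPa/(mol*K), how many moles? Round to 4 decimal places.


PV = nRT, solve for n = PV / (RT).
PV = 447 * 40.92 = 18291.24
RT = 8.314 * 398 = 3308.972
n = 18291.24 / 3308.972
n = 5.52777116 mol, rounded to 4 dp:

5.5278 mol


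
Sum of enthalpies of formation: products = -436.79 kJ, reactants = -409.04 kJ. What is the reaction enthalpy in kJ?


dH_rxn = sum(dH_f products) - sum(dH_f reactants)
dH_rxn = -436.79 - (-409.04)
dH_rxn = -27.75 kJ:

-27.75 kJ


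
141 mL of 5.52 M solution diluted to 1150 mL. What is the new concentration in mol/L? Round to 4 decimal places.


Dilution: M1*V1 = M2*V2, solve for M2.
M2 = M1*V1 / V2
M2 = 5.52 * 141 / 1150
M2 = 778.32 / 1150
M2 = 0.6768 mol/L, rounded to 4 dp:

0.6768 mol/L


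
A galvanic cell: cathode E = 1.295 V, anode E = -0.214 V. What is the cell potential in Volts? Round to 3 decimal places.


Standard cell potential: E_cell = E_cathode - E_anode.
E_cell = 1.295 - (-0.214)
E_cell = 1.509 V, rounded to 3 dp:

1.509 V


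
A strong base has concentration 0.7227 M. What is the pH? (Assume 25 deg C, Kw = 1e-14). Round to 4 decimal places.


A strong base dissociates completely, so [OH-] equals the given concentration.
pOH = -log10([OH-]) = -log10(0.7227) = 0.141042
pH = 14 - pOH = 14 - 0.141042
pH = 13.858958, rounded to 4 dp:

13.8590


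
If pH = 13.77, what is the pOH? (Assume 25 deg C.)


At 25 deg C, pH + pOH = 14.
pOH = 14 - pH = 14 - 13.77
pOH = 0.23:

0.23


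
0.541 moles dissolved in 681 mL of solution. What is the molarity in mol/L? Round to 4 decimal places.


Convert volume to liters: V_L = V_mL / 1000.
V_L = 681 / 1000 = 0.681 L
M = n / V_L = 0.541 / 0.681
M = 0.79441997 mol/L, rounded to 4 dp:

0.7944 mol/L


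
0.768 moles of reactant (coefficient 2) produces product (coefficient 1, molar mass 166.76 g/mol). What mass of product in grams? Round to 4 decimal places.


Use the coefficient ratio to convert reactant moles to product moles, then multiply by the product's molar mass.
moles_P = moles_R * (coeff_P / coeff_R) = 0.768 * (1/2) = 0.384
mass_P = moles_P * M_P = 0.384 * 166.76
mass_P = 64.03584 g, rounded to 4 dp:

64.0358 g


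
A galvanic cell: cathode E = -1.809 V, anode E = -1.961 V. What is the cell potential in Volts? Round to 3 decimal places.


Standard cell potential: E_cell = E_cathode - E_anode.
E_cell = -1.809 - (-1.961)
E_cell = 0.152 V, rounded to 3 dp:

0.152 V


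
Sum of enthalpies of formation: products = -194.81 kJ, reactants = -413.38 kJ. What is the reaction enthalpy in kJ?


dH_rxn = sum(dH_f products) - sum(dH_f reactants)
dH_rxn = -194.81 - (-413.38)
dH_rxn = 218.57 kJ:

218.57 kJ


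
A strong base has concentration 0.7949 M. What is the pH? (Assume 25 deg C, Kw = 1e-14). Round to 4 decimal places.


A strong base dissociates completely, so [OH-] equals the given concentration.
pOH = -log10([OH-]) = -log10(0.7949) = 0.099688
pH = 14 - pOH = 14 - 0.099688
pH = 13.900312, rounded to 4 dp:

13.9003


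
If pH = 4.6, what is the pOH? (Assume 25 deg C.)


At 25 deg C, pH + pOH = 14.
pOH = 14 - pH = 14 - 4.6
pOH = 9.4:

9.40


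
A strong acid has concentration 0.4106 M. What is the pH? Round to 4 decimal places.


A strong acid dissociates completely, so [H+] equals the given concentration.
pH = -log10([H+]) = -log10(0.4106)
pH = 0.38658105, rounded to 4 dp:

0.3866


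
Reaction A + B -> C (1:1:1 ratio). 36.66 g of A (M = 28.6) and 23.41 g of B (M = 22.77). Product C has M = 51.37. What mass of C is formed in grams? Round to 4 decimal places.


Find moles of each reactant; the smaller value is the limiting reagent in a 1:1:1 reaction, so moles_C equals moles of the limiter.
n_A = mass_A / M_A = 36.66 / 28.6 = 1.281818 mol
n_B = mass_B / M_B = 23.41 / 22.77 = 1.028107 mol
Limiting reagent: B (smaller), n_limiting = 1.028107 mol
mass_C = n_limiting * M_C = 1.028107 * 51.37
mass_C = 52.81385659 g, rounded to 4 dp:

52.8139 g


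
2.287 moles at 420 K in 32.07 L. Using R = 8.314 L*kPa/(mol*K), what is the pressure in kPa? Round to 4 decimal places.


PV = nRT, solve for P = nRT / V.
nRT = 2.287 * 8.314 * 420 = 7985.9296
P = 7985.9296 / 32.07
P = 249.01557842 kPa, rounded to 4 dp:

249.0156 kPa


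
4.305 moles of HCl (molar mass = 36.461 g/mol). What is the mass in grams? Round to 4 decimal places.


mass = n * M
mass = 4.305 * 36.461
mass = 156.964605 g, rounded to 4 dp:

156.9646 g


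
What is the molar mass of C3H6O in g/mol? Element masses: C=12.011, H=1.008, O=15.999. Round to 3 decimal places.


M = sum(count * atomic_mass) over atoms.
M = 3*12.011 + 6*1.008 + 1*15.999
M = 36.033 + 6.048 + 15.999
M = 58.08 g/mol, rounded to 3 dp:

58.080 g/mol


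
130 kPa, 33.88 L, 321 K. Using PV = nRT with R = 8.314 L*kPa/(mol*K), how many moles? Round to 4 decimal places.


PV = nRT, solve for n = PV / (RT).
PV = 130 * 33.88 = 4404.4
RT = 8.314 * 321 = 2668.794
n = 4404.4 / 2668.794
n = 1.65033345 mol, rounded to 4 dp:

1.6503 mol


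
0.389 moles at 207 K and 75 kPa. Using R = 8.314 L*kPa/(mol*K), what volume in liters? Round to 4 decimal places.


PV = nRT, solve for V = nRT / P.
nRT = 0.389 * 8.314 * 207 = 669.4682
V = 669.4682 / 75
V = 8.92624267 L, rounded to 4 dp:

8.9262 L


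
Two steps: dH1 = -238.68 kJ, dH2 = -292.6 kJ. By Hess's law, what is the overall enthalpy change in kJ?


Hess's law: enthalpy is a state function, so add the step enthalpies.
dH_total = dH1 + dH2 = -238.68 + (-292.6)
dH_total = -531.28 kJ:

-531.28 kJ


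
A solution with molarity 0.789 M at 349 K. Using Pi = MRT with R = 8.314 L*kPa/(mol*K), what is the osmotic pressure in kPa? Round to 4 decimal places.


Osmotic pressure (van't Hoff): Pi = M*R*T.
RT = 8.314 * 349 = 2901.586
Pi = 0.789 * 2901.586
Pi = 2289.351354 kPa, rounded to 4 dp:

2289.3514 kPa


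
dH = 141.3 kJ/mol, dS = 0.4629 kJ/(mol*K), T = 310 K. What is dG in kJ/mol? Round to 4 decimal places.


Gibbs: dG = dH - T*dS (consistent units, dS already in kJ/(mol*K)).
T*dS = 310 * 0.4629 = 143.499
dG = 141.3 - (143.499)
dG = -2.199 kJ/mol, rounded to 4 dp:

-2.1990 kJ/mol


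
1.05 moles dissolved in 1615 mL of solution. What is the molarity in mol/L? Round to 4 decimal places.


Convert volume to liters: V_L = V_mL / 1000.
V_L = 1615 / 1000 = 1.615 L
M = n / V_L = 1.05 / 1.615
M = 0.6501548 mol/L, rounded to 4 dp:

0.6502 mol/L


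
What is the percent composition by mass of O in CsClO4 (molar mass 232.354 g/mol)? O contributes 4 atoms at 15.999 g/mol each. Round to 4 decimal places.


pct = 100 * (n_elem * M_elem) / M_total
mass_contribution = 4 * 15.999 = 63.996 g/mol
pct = 100 * 63.996 / 232.354
pct = 27.54245677 %, rounded to 4 dp:

27.5425 %


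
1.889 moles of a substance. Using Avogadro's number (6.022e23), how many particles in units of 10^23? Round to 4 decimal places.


N = n * NA, then divide by 1e23 for the requested units.
N / 1e23 = n * 6.022
N / 1e23 = 1.889 * 6.022
N / 1e23 = 11.375558, rounded to 4 dp:

11.3756


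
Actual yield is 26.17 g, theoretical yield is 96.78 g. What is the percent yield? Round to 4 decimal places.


% yield = 100 * actual / theoretical
% yield = 100 * 26.17 / 96.78
% yield = 27.04071089 %, rounded to 4 dp:

27.0407 %


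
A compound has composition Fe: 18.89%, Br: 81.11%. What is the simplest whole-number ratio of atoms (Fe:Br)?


Assume 100 g of compound, divide each mass% by atomic mass to get moles, then normalize by the smallest to get a raw atom ratio.
Moles per 100 g: Fe: 18.89/55.845 = 0.3383, Br: 81.11/79.904 = 1.0151
Raw ratio (divide by min = 0.3383): Fe: 1.0, Br: 3.001
Multiply by 1 to clear fractions: Fe: 1.0 ~= 1, Br: 3.001 ~= 3
Reduce by GCD to get the simplest whole-number ratio:

1:3


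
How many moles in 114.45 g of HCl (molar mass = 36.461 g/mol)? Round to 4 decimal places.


n = mass / M
n = 114.45 / 36.461
n = 3.13897041 mol, rounded to 4 dp:

3.1390 mol


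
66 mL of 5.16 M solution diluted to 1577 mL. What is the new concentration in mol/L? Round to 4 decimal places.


Dilution: M1*V1 = M2*V2, solve for M2.
M2 = M1*V1 / V2
M2 = 5.16 * 66 / 1577
M2 = 340.56 / 1577
M2 = 0.21595434 mol/L, rounded to 4 dp:

0.2160 mol/L


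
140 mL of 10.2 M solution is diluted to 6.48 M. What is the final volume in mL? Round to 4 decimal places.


Dilution: M1*V1 = M2*V2, solve for V2.
V2 = M1*V1 / M2
V2 = 10.2 * 140 / 6.48
V2 = 1428.0 / 6.48
V2 = 220.37037037 mL, rounded to 4 dp:

220.3704 mL


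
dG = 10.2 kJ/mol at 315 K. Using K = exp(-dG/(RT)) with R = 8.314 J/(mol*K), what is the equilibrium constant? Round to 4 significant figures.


dG is in kJ/mol; multiply by 1000 to match R in J/(mol*K).
RT = 8.314 * 315 = 2618.91 J/mol
exponent = -dG*1000 / (RT) = -(10.2*1000) / 2618.91 = -3.89475011
K = exp(-3.89475011)
K = 0.020348459, rounded to 4 significant figures:

0.02035


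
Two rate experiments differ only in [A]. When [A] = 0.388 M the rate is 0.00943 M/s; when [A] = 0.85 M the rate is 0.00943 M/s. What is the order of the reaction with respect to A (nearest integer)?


Rate is proportional to [A]^n, so rate2/rate1 = ([A]2/[A]1)^n. Take logs to solve for n.
rate2/rate1 = 0.00943 / 0.00943 = 1.0
[A]2/[A]1 = 0.85 / 0.388 = 2.1907
n = ln(1.0) / ln(2.1907) = 0.0
Nearest integer order:

0


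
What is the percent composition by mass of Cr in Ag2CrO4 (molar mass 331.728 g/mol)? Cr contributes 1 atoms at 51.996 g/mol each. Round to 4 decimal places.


pct = 100 * (n_elem * M_elem) / M_total
mass_contribution = 1 * 51.996 = 51.996 g/mol
pct = 100 * 51.996 / 331.728
pct = 15.67428737 %, rounded to 4 dp:

15.6743 %


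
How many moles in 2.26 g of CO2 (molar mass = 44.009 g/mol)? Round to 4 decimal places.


n = mass / M
n = 2.26 / 44.009
n = 0.05135313 mol, rounded to 4 dp:

0.0514 mol


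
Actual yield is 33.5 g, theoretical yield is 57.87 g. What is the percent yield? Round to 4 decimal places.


% yield = 100 * actual / theoretical
% yield = 100 * 33.5 / 57.87
% yield = 57.88837049 %, rounded to 4 dp:

57.8884 %


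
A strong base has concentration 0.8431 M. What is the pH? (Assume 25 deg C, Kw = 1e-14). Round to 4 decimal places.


A strong base dissociates completely, so [OH-] equals the given concentration.
pOH = -log10([OH-]) = -log10(0.8431) = 0.074121
pH = 14 - pOH = 14 - 0.074121
pH = 13.925879, rounded to 4 dp:

13.9259


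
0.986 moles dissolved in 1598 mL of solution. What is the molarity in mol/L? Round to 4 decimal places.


Convert volume to liters: V_L = V_mL / 1000.
V_L = 1598 / 1000 = 1.598 L
M = n / V_L = 0.986 / 1.598
M = 0.61702128 mol/L, rounded to 4 dp:

0.6170 mol/L


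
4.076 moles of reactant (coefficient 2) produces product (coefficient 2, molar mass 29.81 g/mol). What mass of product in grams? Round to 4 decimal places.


Use the coefficient ratio to convert reactant moles to product moles, then multiply by the product's molar mass.
moles_P = moles_R * (coeff_P / coeff_R) = 4.076 * (2/2) = 4.076
mass_P = moles_P * M_P = 4.076 * 29.81
mass_P = 121.50556 g, rounded to 4 dp:

121.5056 g


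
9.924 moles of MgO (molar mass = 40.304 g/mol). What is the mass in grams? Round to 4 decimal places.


mass = n * M
mass = 9.924 * 40.304
mass = 399.976896 g, rounded to 4 dp:

399.9769 g


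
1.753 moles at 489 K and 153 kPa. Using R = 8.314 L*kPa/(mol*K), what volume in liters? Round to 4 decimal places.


PV = nRT, solve for V = nRT / P.
nRT = 1.753 * 8.314 * 489 = 7126.9021
V = 7126.9021 / 153
V = 46.58105948 L, rounded to 4 dp:

46.5811 L


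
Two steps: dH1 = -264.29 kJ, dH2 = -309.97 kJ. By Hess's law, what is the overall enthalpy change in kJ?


Hess's law: enthalpy is a state function, so add the step enthalpies.
dH_total = dH1 + dH2 = -264.29 + (-309.97)
dH_total = -574.26 kJ:

-574.26 kJ


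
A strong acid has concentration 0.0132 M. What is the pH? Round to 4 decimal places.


A strong acid dissociates completely, so [H+] equals the given concentration.
pH = -log10([H+]) = -log10(0.0132)
pH = 1.87942607, rounded to 4 dp:

1.8794


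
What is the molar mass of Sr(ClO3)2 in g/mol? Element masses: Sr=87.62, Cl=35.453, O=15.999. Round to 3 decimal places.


M = sum(count * atomic_mass) over atoms.
M = 1*87.62 + 2*35.453 + 6*15.999
M = 87.62 + 70.906 + 95.994
M = 254.52 g/mol, rounded to 3 dp:

254.520 g/mol


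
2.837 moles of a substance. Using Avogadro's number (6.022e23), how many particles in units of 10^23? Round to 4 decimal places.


N = n * NA, then divide by 1e23 for the requested units.
N / 1e23 = n * 6.022
N / 1e23 = 2.837 * 6.022
N / 1e23 = 17.084414, rounded to 4 dp:

17.0844


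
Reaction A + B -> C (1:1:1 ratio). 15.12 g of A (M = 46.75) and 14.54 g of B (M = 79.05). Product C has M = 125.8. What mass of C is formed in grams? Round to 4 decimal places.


Find moles of each reactant; the smaller value is the limiting reagent in a 1:1:1 reaction, so moles_C equals moles of the limiter.
n_A = mass_A / M_A = 15.12 / 46.75 = 0.323422 mol
n_B = mass_B / M_B = 14.54 / 79.05 = 0.183934 mol
Limiting reagent: B (smaller), n_limiting = 0.183934 mol
mass_C = n_limiting * M_C = 0.183934 * 125.8
mass_C = 23.1388972 g, rounded to 4 dp:

23.1389 g


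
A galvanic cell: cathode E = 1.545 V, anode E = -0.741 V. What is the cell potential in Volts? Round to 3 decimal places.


Standard cell potential: E_cell = E_cathode - E_anode.
E_cell = 1.545 - (-0.741)
E_cell = 2.286 V, rounded to 3 dp:

2.286 V


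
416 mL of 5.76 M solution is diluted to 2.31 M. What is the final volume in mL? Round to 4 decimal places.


Dilution: M1*V1 = M2*V2, solve for V2.
V2 = M1*V1 / M2
V2 = 5.76 * 416 / 2.31
V2 = 2396.16 / 2.31
V2 = 1037.2987013 mL, rounded to 4 dp:

1037.2987 mL


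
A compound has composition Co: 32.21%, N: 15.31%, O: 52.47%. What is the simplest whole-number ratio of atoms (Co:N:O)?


Assume 100 g of compound, divide each mass% by atomic mass to get moles, then normalize by the smallest to get a raw atom ratio.
Moles per 100 g: Co: 32.21/58.933 = 0.5466, N: 15.31/14.007 = 1.093, O: 52.47/15.999 = 3.2796
Raw ratio (divide by min = 0.5466): Co: 1.0, N: 2.0, O: 6.0
Multiply by 1 to clear fractions: Co: 1.0 ~= 1, N: 2.0 ~= 2, O: 6.0 ~= 6
Reduce by GCD to get the simplest whole-number ratio:

1:2:6


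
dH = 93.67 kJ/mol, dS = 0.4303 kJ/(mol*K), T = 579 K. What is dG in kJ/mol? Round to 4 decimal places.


Gibbs: dG = dH - T*dS (consistent units, dS already in kJ/(mol*K)).
T*dS = 579 * 0.4303 = 249.1437
dG = 93.67 - (249.1437)
dG = -155.4737 kJ/mol, rounded to 4 dp:

-155.4737 kJ/mol


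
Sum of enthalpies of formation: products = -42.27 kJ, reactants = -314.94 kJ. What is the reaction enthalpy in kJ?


dH_rxn = sum(dH_f products) - sum(dH_f reactants)
dH_rxn = -42.27 - (-314.94)
dH_rxn = 272.67 kJ:

272.67 kJ


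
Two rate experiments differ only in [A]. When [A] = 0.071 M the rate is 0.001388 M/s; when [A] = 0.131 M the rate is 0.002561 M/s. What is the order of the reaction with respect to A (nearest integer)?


Rate is proportional to [A]^n, so rate2/rate1 = ([A]2/[A]1)^n. Take logs to solve for n.
rate2/rate1 = 0.002561 / 0.001388 = 1.8451
[A]2/[A]1 = 0.131 / 0.071 = 1.8451
n = ln(1.8451) / ln(1.8451) = 1.0
Nearest integer order:

1


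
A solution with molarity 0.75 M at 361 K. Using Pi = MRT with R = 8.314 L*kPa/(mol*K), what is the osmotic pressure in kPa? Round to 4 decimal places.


Osmotic pressure (van't Hoff): Pi = M*R*T.
RT = 8.314 * 361 = 3001.354
Pi = 0.75 * 3001.354
Pi = 2251.0155 kPa, rounded to 4 dp:

2251.0155 kPa


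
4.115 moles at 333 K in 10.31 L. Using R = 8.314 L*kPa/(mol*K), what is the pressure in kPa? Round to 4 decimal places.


PV = nRT, solve for P = nRT / V.
nRT = 4.115 * 8.314 * 333 = 11392.6326
P = 11392.6326 / 10.31
P = 1105.00801164 kPa, rounded to 4 dp:

1105.0080 kPa


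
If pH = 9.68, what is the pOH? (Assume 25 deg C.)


At 25 deg C, pH + pOH = 14.
pOH = 14 - pH = 14 - 9.68
pOH = 4.32:

4.32


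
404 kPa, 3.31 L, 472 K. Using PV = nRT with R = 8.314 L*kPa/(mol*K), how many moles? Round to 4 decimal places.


PV = nRT, solve for n = PV / (RT).
PV = 404 * 3.31 = 1337.24
RT = 8.314 * 472 = 3924.208
n = 1337.24 / 3924.208
n = 0.34076685 mol, rounded to 4 dp:

0.3408 mol


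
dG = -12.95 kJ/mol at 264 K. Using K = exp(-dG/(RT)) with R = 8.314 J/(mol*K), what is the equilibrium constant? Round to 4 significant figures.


dG is in kJ/mol; multiply by 1000 to match R in J/(mol*K).
RT = 8.314 * 264 = 2194.896 J/mol
exponent = -dG*1000 / (RT) = -(-12.95*1000) / 2194.896 = 5.90005176
K = exp(5.90005176)
K = 365.05636, rounded to 4 significant figures:

365.1


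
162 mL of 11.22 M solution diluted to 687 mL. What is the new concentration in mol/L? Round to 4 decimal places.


Dilution: M1*V1 = M2*V2, solve for M2.
M2 = M1*V1 / V2
M2 = 11.22 * 162 / 687
M2 = 1817.64 / 687
M2 = 2.64576419 mol/L, rounded to 4 dp:

2.6458 mol/L


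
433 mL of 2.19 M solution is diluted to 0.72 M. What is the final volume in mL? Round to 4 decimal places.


Dilution: M1*V1 = M2*V2, solve for V2.
V2 = M1*V1 / M2
V2 = 2.19 * 433 / 0.72
V2 = 948.27 / 0.72
V2 = 1317.04166667 mL, rounded to 4 dp:

1317.0417 mL


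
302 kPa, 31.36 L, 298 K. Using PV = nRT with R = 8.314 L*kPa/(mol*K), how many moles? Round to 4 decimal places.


PV = nRT, solve for n = PV / (RT).
PV = 302 * 31.36 = 9470.72
RT = 8.314 * 298 = 2477.572
n = 9470.72 / 2477.572
n = 3.82258114 mol, rounded to 4 dp:

3.8226 mol


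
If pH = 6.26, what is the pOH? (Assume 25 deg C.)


At 25 deg C, pH + pOH = 14.
pOH = 14 - pH = 14 - 6.26
pOH = 7.74:

7.74


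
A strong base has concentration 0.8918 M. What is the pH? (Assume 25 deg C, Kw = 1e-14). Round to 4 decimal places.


A strong base dissociates completely, so [OH-] equals the given concentration.
pOH = -log10([OH-]) = -log10(0.8918) = 0.049733
pH = 14 - pOH = 14 - 0.049733
pH = 13.950267, rounded to 4 dp:

13.9503


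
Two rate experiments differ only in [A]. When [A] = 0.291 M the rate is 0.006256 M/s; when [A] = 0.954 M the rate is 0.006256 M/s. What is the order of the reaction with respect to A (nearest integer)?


Rate is proportional to [A]^n, so rate2/rate1 = ([A]2/[A]1)^n. Take logs to solve for n.
rate2/rate1 = 0.006256 / 0.006256 = 1.0
[A]2/[A]1 = 0.954 / 0.291 = 3.2784
n = ln(1.0) / ln(3.2784) = 0.0
Nearest integer order:

0


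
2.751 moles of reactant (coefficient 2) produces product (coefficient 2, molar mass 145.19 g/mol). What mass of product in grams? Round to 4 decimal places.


Use the coefficient ratio to convert reactant moles to product moles, then multiply by the product's molar mass.
moles_P = moles_R * (coeff_P / coeff_R) = 2.751 * (2/2) = 2.751
mass_P = moles_P * M_P = 2.751 * 145.19
mass_P = 399.41769 g, rounded to 4 dp:

399.4177 g


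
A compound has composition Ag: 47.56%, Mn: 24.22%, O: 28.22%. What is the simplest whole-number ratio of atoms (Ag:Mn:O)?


Assume 100 g of compound, divide each mass% by atomic mass to get moles, then normalize by the smallest to get a raw atom ratio.
Moles per 100 g: Ag: 47.56/107.868 = 0.4409, Mn: 24.22/54.938 = 0.4409, O: 28.22/15.999 = 1.7639
Raw ratio (divide by min = 0.4409): Ag: 1.0, Mn: 1.0, O: 4.001
Multiply by 1 to clear fractions: Ag: 1.0 ~= 1, Mn: 1.0 ~= 1, O: 4.001 ~= 4
Reduce by GCD to get the simplest whole-number ratio:

1:1:4


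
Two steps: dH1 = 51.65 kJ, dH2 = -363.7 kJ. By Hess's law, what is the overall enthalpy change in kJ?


Hess's law: enthalpy is a state function, so add the step enthalpies.
dH_total = dH1 + dH2 = 51.65 + (-363.7)
dH_total = -312.05 kJ:

-312.05 kJ


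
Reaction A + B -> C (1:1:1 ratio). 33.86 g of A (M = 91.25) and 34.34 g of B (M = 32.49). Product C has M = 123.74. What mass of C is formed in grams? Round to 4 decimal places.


Find moles of each reactant; the smaller value is the limiting reagent in a 1:1:1 reaction, so moles_C equals moles of the limiter.
n_A = mass_A / M_A = 33.86 / 91.25 = 0.371068 mol
n_B = mass_B / M_B = 34.34 / 32.49 = 1.056941 mol
Limiting reagent: A (smaller), n_limiting = 0.371068 mol
mass_C = n_limiting * M_C = 0.371068 * 123.74
mass_C = 45.91595432 g, rounded to 4 dp:

45.9160 g


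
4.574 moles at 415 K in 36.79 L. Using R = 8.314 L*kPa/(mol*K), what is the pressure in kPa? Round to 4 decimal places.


PV = nRT, solve for P = nRT / V.
nRT = 4.574 * 8.314 * 415 = 15781.7179
P = 15781.7179 / 36.79
P = 428.96759717 kPa, rounded to 4 dp:

428.9676 kPa


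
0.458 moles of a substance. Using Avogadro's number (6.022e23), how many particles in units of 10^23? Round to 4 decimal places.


N = n * NA, then divide by 1e23 for the requested units.
N / 1e23 = n * 6.022
N / 1e23 = 0.458 * 6.022
N / 1e23 = 2.758076, rounded to 4 dp:

2.7581


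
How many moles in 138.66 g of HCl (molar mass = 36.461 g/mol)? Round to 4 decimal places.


n = mass / M
n = 138.66 / 36.461
n = 3.80296755 mol, rounded to 4 dp:

3.8030 mol


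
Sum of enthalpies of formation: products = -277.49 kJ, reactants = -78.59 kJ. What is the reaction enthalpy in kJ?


dH_rxn = sum(dH_f products) - sum(dH_f reactants)
dH_rxn = -277.49 - (-78.59)
dH_rxn = -198.9 kJ:

-198.90 kJ


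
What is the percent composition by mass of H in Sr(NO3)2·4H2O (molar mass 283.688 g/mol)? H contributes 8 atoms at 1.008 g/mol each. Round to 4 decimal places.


pct = 100 * (n_elem * M_elem) / M_total
mass_contribution = 8 * 1.008 = 8.064 g/mol
pct = 100 * 8.064 / 283.688
pct = 2.84255943 %, rounded to 4 dp:

2.8426 %


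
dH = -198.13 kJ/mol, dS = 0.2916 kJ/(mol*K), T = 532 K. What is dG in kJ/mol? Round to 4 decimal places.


Gibbs: dG = dH - T*dS (consistent units, dS already in kJ/(mol*K)).
T*dS = 532 * 0.2916 = 155.1312
dG = -198.13 - (155.1312)
dG = -353.2612 kJ/mol, rounded to 4 dp:

-353.2612 kJ/mol


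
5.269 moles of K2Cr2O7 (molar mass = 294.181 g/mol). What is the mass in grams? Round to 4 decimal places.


mass = n * M
mass = 5.269 * 294.181
mass = 1550.039689 g, rounded to 4 dp:

1550.0397 g


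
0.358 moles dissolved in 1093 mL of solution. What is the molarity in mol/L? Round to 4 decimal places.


Convert volume to liters: V_L = V_mL / 1000.
V_L = 1093 / 1000 = 1.093 L
M = n / V_L = 0.358 / 1.093
M = 0.32753888 mol/L, rounded to 4 dp:

0.3275 mol/L


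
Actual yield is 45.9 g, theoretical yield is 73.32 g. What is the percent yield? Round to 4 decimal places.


% yield = 100 * actual / theoretical
% yield = 100 * 45.9 / 73.32
% yield = 62.60229133 %, rounded to 4 dp:

62.6023 %


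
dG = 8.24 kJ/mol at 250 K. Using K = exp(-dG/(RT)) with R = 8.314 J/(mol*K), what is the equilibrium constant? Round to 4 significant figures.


dG is in kJ/mol; multiply by 1000 to match R in J/(mol*K).
RT = 8.314 * 250 = 2078.5 J/mol
exponent = -dG*1000 / (RT) = -(8.24*1000) / 2078.5 = -3.9643974
K = exp(-3.9643974)
K = 0.01897947, rounded to 4 significant figures:

0.01898


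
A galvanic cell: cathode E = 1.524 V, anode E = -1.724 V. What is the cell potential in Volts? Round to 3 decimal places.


Standard cell potential: E_cell = E_cathode - E_anode.
E_cell = 1.524 - (-1.724)
E_cell = 3.248 V, rounded to 3 dp:

3.248 V


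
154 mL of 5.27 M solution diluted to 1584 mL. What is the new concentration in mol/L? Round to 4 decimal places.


Dilution: M1*V1 = M2*V2, solve for M2.
M2 = M1*V1 / V2
M2 = 5.27 * 154 / 1584
M2 = 811.58 / 1584
M2 = 0.51236111 mol/L, rounded to 4 dp:

0.5124 mol/L


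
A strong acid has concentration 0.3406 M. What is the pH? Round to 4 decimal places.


A strong acid dissociates completely, so [H+] equals the given concentration.
pH = -log10([H+]) = -log10(0.3406)
pH = 0.46775536, rounded to 4 dp:

0.4678


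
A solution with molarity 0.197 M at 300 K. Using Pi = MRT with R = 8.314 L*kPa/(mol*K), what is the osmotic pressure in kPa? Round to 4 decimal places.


Osmotic pressure (van't Hoff): Pi = M*R*T.
RT = 8.314 * 300 = 2494.2
Pi = 0.197 * 2494.2
Pi = 491.3574 kPa, rounded to 4 dp:

491.3574 kPa


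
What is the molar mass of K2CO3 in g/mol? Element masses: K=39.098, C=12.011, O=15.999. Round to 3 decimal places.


M = sum(count * atomic_mass) over atoms.
M = 2*39.098 + 1*12.011 + 3*15.999
M = 78.196 + 12.011 + 47.997
M = 138.204 g/mol, rounded to 3 dp:

138.204 g/mol


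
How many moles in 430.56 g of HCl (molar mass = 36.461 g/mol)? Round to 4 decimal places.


n = mass / M
n = 430.56 / 36.461
n = 11.80878199 mol, rounded to 4 dp:

11.8088 mol


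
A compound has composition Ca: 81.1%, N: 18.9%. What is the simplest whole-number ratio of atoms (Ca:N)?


Assume 100 g of compound, divide each mass% by atomic mass to get moles, then normalize by the smallest to get a raw atom ratio.
Moles per 100 g: Ca: 81.1/40.078 = 2.0236, N: 18.9/14.007 = 1.3493
Raw ratio (divide by min = 1.3493): Ca: 1.5, N: 1.0
Multiply by 2 to clear fractions: Ca: 2.999 ~= 3, N: 2.0 ~= 2
Reduce by GCD to get the simplest whole-number ratio:

3:2


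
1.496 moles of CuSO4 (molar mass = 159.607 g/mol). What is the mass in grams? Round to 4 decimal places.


mass = n * M
mass = 1.496 * 159.607
mass = 238.772072 g, rounded to 4 dp:

238.7721 g


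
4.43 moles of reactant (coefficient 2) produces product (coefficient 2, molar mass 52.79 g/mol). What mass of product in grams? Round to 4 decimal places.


Use the coefficient ratio to convert reactant moles to product moles, then multiply by the product's molar mass.
moles_P = moles_R * (coeff_P / coeff_R) = 4.43 * (2/2) = 4.43
mass_P = moles_P * M_P = 4.43 * 52.79
mass_P = 233.8597 g, rounded to 4 dp:

233.8597 g


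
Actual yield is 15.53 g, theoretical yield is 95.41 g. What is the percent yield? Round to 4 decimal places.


% yield = 100 * actual / theoretical
% yield = 100 * 15.53 / 95.41
% yield = 16.2771198 %, rounded to 4 dp:

16.2771 %


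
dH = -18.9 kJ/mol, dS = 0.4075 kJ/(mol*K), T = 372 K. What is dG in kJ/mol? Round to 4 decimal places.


Gibbs: dG = dH - T*dS (consistent units, dS already in kJ/(mol*K)).
T*dS = 372 * 0.4075 = 151.59
dG = -18.9 - (151.59)
dG = -170.49 kJ/mol, rounded to 4 dp:

-170.4900 kJ/mol


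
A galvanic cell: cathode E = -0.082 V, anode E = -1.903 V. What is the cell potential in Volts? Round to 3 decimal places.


Standard cell potential: E_cell = E_cathode - E_anode.
E_cell = -0.082 - (-1.903)
E_cell = 1.821 V, rounded to 3 dp:

1.821 V


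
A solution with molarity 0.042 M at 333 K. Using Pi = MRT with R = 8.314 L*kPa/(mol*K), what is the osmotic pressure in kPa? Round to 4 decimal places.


Osmotic pressure (van't Hoff): Pi = M*R*T.
RT = 8.314 * 333 = 2768.562
Pi = 0.042 * 2768.562
Pi = 116.279604 kPa, rounded to 4 dp:

116.2796 kPa


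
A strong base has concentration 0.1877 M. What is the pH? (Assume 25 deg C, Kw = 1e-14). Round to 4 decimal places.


A strong base dissociates completely, so [OH-] equals the given concentration.
pOH = -log10([OH-]) = -log10(0.1877) = 0.726536
pH = 14 - pOH = 14 - 0.726536
pH = 13.273464, rounded to 4 dp:

13.2735


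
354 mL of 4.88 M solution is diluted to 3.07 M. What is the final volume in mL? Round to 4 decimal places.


Dilution: M1*V1 = M2*V2, solve for V2.
V2 = M1*V1 / M2
V2 = 4.88 * 354 / 3.07
V2 = 1727.52 / 3.07
V2 = 562.71009772 mL, rounded to 4 dp:

562.7101 mL


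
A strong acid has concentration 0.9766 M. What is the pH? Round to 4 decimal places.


A strong acid dissociates completely, so [H+] equals the given concentration.
pH = -log10([H+]) = -log10(0.9766)
pH = 0.01028328, rounded to 4 dp:

0.0103


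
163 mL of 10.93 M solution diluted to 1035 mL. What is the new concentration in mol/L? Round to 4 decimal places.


Dilution: M1*V1 = M2*V2, solve for M2.
M2 = M1*V1 / V2
M2 = 10.93 * 163 / 1035
M2 = 1781.59 / 1035
M2 = 1.721343 mol/L, rounded to 4 dp:

1.7213 mol/L


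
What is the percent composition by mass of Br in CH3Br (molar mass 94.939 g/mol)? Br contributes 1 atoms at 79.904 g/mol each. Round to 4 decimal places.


pct = 100 * (n_elem * M_elem) / M_total
mass_contribution = 1 * 79.904 = 79.904 g/mol
pct = 100 * 79.904 / 94.939
pct = 84.16351552 %, rounded to 4 dp:

84.1635 %


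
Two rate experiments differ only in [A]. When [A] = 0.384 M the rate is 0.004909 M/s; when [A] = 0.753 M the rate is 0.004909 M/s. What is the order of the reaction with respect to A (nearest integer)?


Rate is proportional to [A]^n, so rate2/rate1 = ([A]2/[A]1)^n. Take logs to solve for n.
rate2/rate1 = 0.004909 / 0.004909 = 1.0
[A]2/[A]1 = 0.753 / 0.384 = 1.9609
n = ln(1.0) / ln(1.9609) = 0.0
Nearest integer order:

0


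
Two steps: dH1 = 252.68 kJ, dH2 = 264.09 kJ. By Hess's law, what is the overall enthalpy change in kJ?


Hess's law: enthalpy is a state function, so add the step enthalpies.
dH_total = dH1 + dH2 = 252.68 + (264.09)
dH_total = 516.77 kJ:

516.77 kJ


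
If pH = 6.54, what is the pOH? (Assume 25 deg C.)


At 25 deg C, pH + pOH = 14.
pOH = 14 - pH = 14 - 6.54
pOH = 7.46:

7.46


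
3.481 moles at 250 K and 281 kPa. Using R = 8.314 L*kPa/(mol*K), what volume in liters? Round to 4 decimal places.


PV = nRT, solve for V = nRT / P.
nRT = 3.481 * 8.314 * 250 = 7235.2585
V = 7235.2585 / 281
V = 25.74825089 L, rounded to 4 dp:

25.7483 L


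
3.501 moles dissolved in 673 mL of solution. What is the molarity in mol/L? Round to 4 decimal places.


Convert volume to liters: V_L = V_mL / 1000.
V_L = 673 / 1000 = 0.673 L
M = n / V_L = 3.501 / 0.673
M = 5.20208024 mol/L, rounded to 4 dp:

5.2021 mol/L


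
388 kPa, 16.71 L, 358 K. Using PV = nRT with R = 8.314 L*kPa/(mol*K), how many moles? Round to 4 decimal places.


PV = nRT, solve for n = PV / (RT).
PV = 388 * 16.71 = 6483.48
RT = 8.314 * 358 = 2976.412
n = 6483.48 / 2976.412
n = 2.17828715 mol, rounded to 4 dp:

2.1783 mol


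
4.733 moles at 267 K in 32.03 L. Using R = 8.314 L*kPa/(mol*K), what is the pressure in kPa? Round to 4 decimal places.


PV = nRT, solve for P = nRT / V.
nRT = 4.733 * 8.314 * 267 = 10506.4933
P = 10506.4933 / 32.03
P = 328.0203965 kPa, rounded to 4 dp:

328.0204 kPa


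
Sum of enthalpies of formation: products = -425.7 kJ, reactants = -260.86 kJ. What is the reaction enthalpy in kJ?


dH_rxn = sum(dH_f products) - sum(dH_f reactants)
dH_rxn = -425.7 - (-260.86)
dH_rxn = -164.84 kJ:

-164.84 kJ


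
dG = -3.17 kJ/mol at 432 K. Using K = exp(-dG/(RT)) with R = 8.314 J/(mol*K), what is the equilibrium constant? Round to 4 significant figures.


dG is in kJ/mol; multiply by 1000 to match R in J/(mol*K).
RT = 8.314 * 432 = 3591.648 J/mol
exponent = -dG*1000 / (RT) = -(-3.17*1000) / 3591.648 = 0.88260319
K = exp(0.88260319)
K = 2.4171839, rounded to 4 significant figures:

2.417


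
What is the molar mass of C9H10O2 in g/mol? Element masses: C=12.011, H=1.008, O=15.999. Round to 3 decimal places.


M = sum(count * atomic_mass) over atoms.
M = 9*12.011 + 10*1.008 + 2*15.999
M = 108.099 + 10.08 + 31.998
M = 150.177 g/mol, rounded to 3 dp:

150.177 g/mol


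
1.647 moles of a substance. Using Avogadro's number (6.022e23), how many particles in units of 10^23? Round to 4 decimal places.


N = n * NA, then divide by 1e23 for the requested units.
N / 1e23 = n * 6.022
N / 1e23 = 1.647 * 6.022
N / 1e23 = 9.918234, rounded to 4 dp:

9.9182


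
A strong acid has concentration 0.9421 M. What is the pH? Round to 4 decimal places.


A strong acid dissociates completely, so [H+] equals the given concentration.
pH = -log10([H+]) = -log10(0.9421)
pH = 0.025903, rounded to 4 dp:

0.0259


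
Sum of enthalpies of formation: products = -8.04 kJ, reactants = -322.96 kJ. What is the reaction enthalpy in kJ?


dH_rxn = sum(dH_f products) - sum(dH_f reactants)
dH_rxn = -8.04 - (-322.96)
dH_rxn = 314.92 kJ:

314.92 kJ


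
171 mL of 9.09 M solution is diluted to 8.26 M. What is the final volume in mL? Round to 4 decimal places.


Dilution: M1*V1 = M2*V2, solve for V2.
V2 = M1*V1 / M2
V2 = 9.09 * 171 / 8.26
V2 = 1554.39 / 8.26
V2 = 188.18280872 mL, rounded to 4 dp:

188.1828 mL


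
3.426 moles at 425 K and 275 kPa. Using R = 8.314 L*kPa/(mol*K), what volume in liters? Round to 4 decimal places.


PV = nRT, solve for V = nRT / P.
nRT = 3.426 * 8.314 * 425 = 12105.5997
V = 12105.5997 / 275
V = 44.02036255 L, rounded to 4 dp:

44.0204 L


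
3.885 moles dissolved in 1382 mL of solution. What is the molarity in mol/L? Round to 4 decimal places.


Convert volume to liters: V_L = V_mL / 1000.
V_L = 1382 / 1000 = 1.382 L
M = n / V_L = 3.885 / 1.382
M = 2.81114327 mol/L, rounded to 4 dp:

2.8111 mol/L


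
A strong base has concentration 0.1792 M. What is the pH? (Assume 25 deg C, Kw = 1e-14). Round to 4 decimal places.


A strong base dissociates completely, so [OH-] equals the given concentration.
pOH = -log10([OH-]) = -log10(0.1792) = 0.746662
pH = 14 - pOH = 14 - 0.746662
pH = 13.253338, rounded to 4 dp:

13.2533


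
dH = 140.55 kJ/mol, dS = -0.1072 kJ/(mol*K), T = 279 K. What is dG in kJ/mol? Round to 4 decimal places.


Gibbs: dG = dH - T*dS (consistent units, dS already in kJ/(mol*K)).
T*dS = 279 * -0.1072 = -29.9088
dG = 140.55 - (-29.9088)
dG = 170.4588 kJ/mol, rounded to 4 dp:

170.4588 kJ/mol


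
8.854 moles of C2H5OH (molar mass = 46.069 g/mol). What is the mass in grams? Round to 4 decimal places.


mass = n * M
mass = 8.854 * 46.069
mass = 407.894926 g, rounded to 4 dp:

407.8949 g


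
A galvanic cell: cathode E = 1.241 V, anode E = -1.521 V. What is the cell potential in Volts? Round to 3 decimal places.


Standard cell potential: E_cell = E_cathode - E_anode.
E_cell = 1.241 - (-1.521)
E_cell = 2.762 V, rounded to 3 dp:

2.762 V


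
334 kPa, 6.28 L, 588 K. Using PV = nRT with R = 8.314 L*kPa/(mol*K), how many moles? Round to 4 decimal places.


PV = nRT, solve for n = PV / (RT).
PV = 334 * 6.28 = 2097.52
RT = 8.314 * 588 = 4888.632
n = 2097.52 / 4888.632
n = 0.42906073 mol, rounded to 4 dp:

0.4291 mol


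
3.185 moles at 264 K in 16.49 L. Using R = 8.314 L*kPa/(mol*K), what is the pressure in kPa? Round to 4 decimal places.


PV = nRT, solve for P = nRT / V.
nRT = 3.185 * 8.314 * 264 = 6990.7438
P = 6990.7438 / 16.49
P = 423.93837477 kPa, rounded to 4 dp:

423.9384 kPa


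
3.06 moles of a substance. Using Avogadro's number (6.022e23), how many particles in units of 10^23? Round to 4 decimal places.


N = n * NA, then divide by 1e23 for the requested units.
N / 1e23 = n * 6.022
N / 1e23 = 3.06 * 6.022
N / 1e23 = 18.42732, rounded to 4 dp:

18.4273


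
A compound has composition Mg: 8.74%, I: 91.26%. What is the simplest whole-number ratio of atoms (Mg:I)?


Assume 100 g of compound, divide each mass% by atomic mass to get moles, then normalize by the smallest to get a raw atom ratio.
Moles per 100 g: Mg: 8.74/24.305 = 0.3596, I: 91.26/126.904 = 0.7191
Raw ratio (divide by min = 0.3596): Mg: 1.0, I: 2.0
Multiply by 1 to clear fractions: Mg: 1.0 ~= 1, I: 2.0 ~= 2
Reduce by GCD to get the simplest whole-number ratio:

1:2


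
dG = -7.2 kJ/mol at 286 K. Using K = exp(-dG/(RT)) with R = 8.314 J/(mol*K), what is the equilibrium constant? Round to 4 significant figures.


dG is in kJ/mol; multiply by 1000 to match R in J/(mol*K).
RT = 8.314 * 286 = 2377.804 J/mol
exponent = -dG*1000 / (RT) = -(-7.2*1000) / 2377.804 = 3.02800399
K = exp(3.02800399)
K = 20.655962, rounded to 4 significant figures:

20.66


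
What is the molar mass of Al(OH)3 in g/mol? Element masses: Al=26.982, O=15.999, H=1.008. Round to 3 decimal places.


M = sum(count * atomic_mass) over atoms.
M = 1*26.982 + 3*15.999 + 3*1.008
M = 26.982 + 47.997 + 3.024
M = 78.003 g/mol, rounded to 3 dp:

78.003 g/mol


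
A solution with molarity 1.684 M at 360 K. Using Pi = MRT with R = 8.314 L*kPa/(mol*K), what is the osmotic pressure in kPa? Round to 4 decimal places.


Osmotic pressure (van't Hoff): Pi = M*R*T.
RT = 8.314 * 360 = 2993.04
Pi = 1.684 * 2993.04
Pi = 5040.27936 kPa, rounded to 4 dp:

5040.2794 kPa


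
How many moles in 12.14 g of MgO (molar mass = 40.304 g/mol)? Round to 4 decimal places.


n = mass / M
n = 12.14 / 40.304
n = 0.3012108 mol, rounded to 4 dp:

0.3012 mol


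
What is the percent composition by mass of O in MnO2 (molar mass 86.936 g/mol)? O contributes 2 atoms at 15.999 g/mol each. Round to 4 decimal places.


pct = 100 * (n_elem * M_elem) / M_total
mass_contribution = 2 * 15.999 = 31.998 g/mol
pct = 100 * 31.998 / 86.936
pct = 36.80638631 %, rounded to 4 dp:

36.8064 %


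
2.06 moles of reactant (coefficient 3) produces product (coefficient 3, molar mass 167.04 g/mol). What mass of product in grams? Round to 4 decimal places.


Use the coefficient ratio to convert reactant moles to product moles, then multiply by the product's molar mass.
moles_P = moles_R * (coeff_P / coeff_R) = 2.06 * (3/3) = 2.06
mass_P = moles_P * M_P = 2.06 * 167.04
mass_P = 344.1024 g, rounded to 4 dp:

344.1024 g


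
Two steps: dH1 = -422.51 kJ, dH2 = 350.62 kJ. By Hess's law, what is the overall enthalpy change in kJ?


Hess's law: enthalpy is a state function, so add the step enthalpies.
dH_total = dH1 + dH2 = -422.51 + (350.62)
dH_total = -71.89 kJ:

-71.89 kJ


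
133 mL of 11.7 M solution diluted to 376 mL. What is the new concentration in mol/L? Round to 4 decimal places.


Dilution: M1*V1 = M2*V2, solve for M2.
M2 = M1*V1 / V2
M2 = 11.7 * 133 / 376
M2 = 1556.1 / 376
M2 = 4.13856383 mol/L, rounded to 4 dp:

4.1386 mol/L
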